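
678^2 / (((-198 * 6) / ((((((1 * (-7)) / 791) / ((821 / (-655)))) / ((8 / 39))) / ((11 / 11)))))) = -962195 / 72248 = -13.32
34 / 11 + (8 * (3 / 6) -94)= -956 / 11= -86.91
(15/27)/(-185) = -1/333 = -0.00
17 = 17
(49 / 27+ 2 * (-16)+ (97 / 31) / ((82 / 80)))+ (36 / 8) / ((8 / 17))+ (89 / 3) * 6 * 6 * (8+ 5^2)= 19341846389 / 549072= 35226.43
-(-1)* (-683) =-683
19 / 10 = 1.90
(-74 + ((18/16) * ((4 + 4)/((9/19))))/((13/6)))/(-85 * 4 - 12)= 53/286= 0.19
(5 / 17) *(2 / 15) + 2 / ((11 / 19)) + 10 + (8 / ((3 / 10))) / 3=37670 / 1683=22.38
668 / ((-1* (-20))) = 167 / 5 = 33.40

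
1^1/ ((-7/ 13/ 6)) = -78/ 7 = -11.14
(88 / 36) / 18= 11 / 81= 0.14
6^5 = 7776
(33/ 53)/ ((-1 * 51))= -11/ 901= -0.01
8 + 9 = 17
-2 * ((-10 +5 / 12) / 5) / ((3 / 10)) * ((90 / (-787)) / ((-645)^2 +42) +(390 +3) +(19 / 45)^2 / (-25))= 49945261486355246 / 9946133643375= 5021.58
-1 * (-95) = 95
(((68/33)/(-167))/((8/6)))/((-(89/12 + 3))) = 204/229625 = 0.00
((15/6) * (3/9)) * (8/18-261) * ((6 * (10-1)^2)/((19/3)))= -316575/19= -16661.84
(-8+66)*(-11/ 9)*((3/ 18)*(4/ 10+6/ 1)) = -10208/ 135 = -75.61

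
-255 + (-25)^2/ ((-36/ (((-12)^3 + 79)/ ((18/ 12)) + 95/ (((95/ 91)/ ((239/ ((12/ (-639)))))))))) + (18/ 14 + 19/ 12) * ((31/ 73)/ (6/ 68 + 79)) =11946437562749989/ 593602128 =20125328.06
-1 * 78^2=-6084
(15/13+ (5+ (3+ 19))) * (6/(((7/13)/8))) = 17568/7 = 2509.71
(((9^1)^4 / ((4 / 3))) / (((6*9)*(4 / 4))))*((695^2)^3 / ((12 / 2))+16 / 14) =191696039871669714789 / 112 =1711571784568479596.33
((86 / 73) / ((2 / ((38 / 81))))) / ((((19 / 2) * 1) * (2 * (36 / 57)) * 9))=817 / 319302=0.00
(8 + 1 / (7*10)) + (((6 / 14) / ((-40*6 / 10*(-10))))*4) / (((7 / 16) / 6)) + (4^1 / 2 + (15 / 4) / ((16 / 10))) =19531 / 1568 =12.46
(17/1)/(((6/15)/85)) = 7225/2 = 3612.50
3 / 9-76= -75.67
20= 20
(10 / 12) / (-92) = -0.01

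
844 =844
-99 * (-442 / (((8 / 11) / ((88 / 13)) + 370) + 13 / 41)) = 108541719 / 918838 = 118.13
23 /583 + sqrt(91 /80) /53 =sqrt(455) /1060 + 23 /583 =0.06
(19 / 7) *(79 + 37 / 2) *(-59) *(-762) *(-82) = -6829344990 / 7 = -975620712.86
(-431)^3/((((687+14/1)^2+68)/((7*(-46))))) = 52455.56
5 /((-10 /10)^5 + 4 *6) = 5 /23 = 0.22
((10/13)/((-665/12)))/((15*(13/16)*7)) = -128/786695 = -0.00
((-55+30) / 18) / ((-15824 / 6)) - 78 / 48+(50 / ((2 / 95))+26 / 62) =3493352509 / 1471632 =2373.79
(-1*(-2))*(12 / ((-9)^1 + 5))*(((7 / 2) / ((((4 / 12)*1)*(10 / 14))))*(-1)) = 441 / 5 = 88.20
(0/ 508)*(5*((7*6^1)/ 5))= 0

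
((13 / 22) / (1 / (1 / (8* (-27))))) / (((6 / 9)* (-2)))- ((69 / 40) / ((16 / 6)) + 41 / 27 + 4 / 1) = -146441 / 23760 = -6.16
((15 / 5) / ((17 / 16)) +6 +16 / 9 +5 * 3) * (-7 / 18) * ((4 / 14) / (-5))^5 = 62672 / 10331803125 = 0.00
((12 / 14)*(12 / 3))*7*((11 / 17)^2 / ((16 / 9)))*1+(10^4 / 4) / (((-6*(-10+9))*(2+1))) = 751903 / 5202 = 144.54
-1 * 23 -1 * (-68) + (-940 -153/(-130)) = -116197/130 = -893.82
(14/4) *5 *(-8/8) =-35/2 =-17.50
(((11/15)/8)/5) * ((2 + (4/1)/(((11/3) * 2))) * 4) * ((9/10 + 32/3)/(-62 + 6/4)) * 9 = -4858/15125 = -0.32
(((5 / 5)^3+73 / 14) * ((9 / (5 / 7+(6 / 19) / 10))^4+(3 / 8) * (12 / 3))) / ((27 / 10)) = 62020333068185435 / 1271001317376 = 48796.43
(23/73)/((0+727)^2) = 23/38582617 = 0.00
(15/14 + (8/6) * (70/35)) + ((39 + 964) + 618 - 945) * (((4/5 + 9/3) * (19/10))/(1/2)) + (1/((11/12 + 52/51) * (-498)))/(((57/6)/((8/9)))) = 3832211787233/392436450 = 9765.18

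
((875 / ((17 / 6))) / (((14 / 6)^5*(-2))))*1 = -91125 / 40817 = -2.23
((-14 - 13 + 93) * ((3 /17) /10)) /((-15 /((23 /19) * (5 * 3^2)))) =-6831 /1615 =-4.23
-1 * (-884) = 884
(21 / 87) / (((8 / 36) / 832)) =903.72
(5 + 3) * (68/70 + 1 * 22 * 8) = 1415.77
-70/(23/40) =-2800/23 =-121.74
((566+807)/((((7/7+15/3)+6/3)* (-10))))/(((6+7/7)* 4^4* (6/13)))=-17849/860160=-0.02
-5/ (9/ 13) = -65/ 9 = -7.22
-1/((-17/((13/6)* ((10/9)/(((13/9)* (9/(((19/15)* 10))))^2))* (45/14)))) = 18050/41769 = 0.43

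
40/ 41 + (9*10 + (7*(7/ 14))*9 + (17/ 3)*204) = 1278.48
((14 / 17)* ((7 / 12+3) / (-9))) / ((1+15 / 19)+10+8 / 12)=-5719 / 217260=-0.03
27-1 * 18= 9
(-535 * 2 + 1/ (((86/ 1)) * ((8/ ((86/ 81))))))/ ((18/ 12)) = -693359/ 972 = -713.33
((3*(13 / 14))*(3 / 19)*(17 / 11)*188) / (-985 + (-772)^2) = 20774 / 96720393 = 0.00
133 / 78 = 1.71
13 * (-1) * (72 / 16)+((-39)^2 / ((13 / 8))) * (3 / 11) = 4329 / 22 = 196.77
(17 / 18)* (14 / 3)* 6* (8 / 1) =1904 / 9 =211.56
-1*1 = -1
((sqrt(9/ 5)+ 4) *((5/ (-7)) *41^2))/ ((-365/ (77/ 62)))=55473 *sqrt(5)/ 22630+ 36982/ 2263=21.82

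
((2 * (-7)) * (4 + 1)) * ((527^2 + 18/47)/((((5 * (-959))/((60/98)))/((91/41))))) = 10181559180/1847993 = 5509.52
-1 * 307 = -307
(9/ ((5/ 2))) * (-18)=-324/ 5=-64.80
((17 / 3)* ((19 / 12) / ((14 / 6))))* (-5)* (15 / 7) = -8075 / 196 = -41.20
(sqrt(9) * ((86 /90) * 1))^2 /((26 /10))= 1849 /585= 3.16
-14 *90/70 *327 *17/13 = -100062/13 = -7697.08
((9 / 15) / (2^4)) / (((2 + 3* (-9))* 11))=-0.00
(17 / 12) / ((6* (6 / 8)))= 17 / 54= 0.31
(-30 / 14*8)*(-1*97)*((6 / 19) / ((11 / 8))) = 558720 / 1463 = 381.90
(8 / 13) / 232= 1 / 377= 0.00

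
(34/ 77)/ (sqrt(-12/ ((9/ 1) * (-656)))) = 68 * sqrt(123)/ 77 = 9.79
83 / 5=16.60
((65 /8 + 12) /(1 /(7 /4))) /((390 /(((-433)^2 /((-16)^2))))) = 211300103 /3194880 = 66.14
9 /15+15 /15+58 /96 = 2.20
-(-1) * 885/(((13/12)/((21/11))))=223020/143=1559.58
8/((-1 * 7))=-8/7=-1.14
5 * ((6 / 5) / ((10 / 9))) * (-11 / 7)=-297 / 35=-8.49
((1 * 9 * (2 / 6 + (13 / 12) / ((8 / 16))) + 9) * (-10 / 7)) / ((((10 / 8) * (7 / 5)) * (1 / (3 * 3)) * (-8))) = 405 / 14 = 28.93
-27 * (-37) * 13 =12987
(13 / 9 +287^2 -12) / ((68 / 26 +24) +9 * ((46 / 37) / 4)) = 713059412 / 254655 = 2800.10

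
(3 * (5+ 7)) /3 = 12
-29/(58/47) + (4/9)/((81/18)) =-3791/162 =-23.40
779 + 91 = 870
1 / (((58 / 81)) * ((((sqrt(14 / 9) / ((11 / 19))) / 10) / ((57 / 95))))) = 8019 * sqrt(14) / 7714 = 3.89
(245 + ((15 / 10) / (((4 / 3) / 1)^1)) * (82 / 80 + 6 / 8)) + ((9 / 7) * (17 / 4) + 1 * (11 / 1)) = 590153 / 2240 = 263.46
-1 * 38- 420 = -458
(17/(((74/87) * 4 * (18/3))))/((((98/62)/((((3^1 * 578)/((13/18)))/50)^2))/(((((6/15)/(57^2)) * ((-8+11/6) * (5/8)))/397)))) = -34464188961/23736161540000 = -0.00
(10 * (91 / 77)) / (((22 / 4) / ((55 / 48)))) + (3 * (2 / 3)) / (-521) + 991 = 68322113 / 68772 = 993.46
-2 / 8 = -1 / 4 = -0.25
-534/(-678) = 89/113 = 0.79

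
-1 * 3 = -3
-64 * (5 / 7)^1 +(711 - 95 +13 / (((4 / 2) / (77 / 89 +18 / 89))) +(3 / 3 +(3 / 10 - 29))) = 549.52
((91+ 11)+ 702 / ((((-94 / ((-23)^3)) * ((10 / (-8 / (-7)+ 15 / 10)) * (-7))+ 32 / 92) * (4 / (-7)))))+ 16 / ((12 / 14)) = -1090532491 / 128928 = -8458.46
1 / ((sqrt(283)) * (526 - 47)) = sqrt(283) / 135557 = 0.00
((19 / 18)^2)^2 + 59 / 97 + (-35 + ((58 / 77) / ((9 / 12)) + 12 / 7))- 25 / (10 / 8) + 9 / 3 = -37189572499 / 784065744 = -47.43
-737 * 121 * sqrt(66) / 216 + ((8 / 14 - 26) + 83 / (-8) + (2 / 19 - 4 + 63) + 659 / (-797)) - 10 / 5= 17362829 / 848008 - 89177 * sqrt(66) / 216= -3333.59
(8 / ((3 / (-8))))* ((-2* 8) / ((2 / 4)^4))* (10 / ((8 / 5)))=102400 / 3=34133.33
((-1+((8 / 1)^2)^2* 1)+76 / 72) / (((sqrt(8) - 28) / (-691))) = 50946739* sqrt(2) / 6984+356627173 / 3492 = 112443.29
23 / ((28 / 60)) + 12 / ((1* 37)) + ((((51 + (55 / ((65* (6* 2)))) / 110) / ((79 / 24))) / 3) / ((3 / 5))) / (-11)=1285790078 / 26333307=48.83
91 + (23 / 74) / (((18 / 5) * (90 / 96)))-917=-825082 / 999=-825.91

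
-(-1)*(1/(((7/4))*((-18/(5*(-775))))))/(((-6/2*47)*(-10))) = 775/8883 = 0.09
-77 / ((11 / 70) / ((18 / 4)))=-2205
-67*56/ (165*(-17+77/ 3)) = -1876/ 715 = -2.62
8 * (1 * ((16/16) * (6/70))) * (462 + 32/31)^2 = 4944895584/33635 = 147016.37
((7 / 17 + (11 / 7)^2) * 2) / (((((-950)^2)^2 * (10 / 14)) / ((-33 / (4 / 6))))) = -594 / 1211578046875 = -0.00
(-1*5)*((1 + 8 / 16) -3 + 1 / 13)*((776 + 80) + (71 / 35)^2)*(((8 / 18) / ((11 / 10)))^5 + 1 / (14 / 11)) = 4134037066459611613 / 848092926500820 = 4874.51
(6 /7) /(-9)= -2 /21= -0.10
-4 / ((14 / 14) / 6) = -24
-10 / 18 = -5 / 9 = -0.56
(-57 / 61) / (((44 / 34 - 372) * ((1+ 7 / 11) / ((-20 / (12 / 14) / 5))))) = -24871 / 3459798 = -0.01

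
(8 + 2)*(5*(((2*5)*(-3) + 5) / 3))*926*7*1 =-8102500 / 3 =-2700833.33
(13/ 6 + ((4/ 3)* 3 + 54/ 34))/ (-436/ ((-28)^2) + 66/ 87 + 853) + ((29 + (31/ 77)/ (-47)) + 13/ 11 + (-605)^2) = 29786455147017694/ 81371488737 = 366055.18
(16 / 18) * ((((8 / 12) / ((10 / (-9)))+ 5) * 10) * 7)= 2464 / 9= 273.78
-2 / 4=-0.50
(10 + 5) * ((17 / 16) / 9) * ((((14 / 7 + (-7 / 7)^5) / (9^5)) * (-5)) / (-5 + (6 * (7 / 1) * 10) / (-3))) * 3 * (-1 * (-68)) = 1445 / 6849684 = 0.00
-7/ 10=-0.70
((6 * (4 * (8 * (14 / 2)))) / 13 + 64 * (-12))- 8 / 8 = -8653 / 13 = -665.62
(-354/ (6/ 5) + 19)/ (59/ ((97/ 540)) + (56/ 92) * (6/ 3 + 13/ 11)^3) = -409785618/ 516777215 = -0.79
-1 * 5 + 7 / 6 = -23 / 6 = -3.83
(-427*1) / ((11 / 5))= -2135 / 11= -194.09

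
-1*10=-10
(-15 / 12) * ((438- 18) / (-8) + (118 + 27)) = -925 / 8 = -115.62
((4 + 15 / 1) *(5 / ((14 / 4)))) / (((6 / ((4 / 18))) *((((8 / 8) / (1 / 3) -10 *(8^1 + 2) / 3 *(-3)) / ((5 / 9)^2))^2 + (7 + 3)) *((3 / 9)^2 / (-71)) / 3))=-8431250 / 487283293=-0.02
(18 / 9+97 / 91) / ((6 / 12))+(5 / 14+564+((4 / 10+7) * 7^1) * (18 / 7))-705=-1193 / 910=-1.31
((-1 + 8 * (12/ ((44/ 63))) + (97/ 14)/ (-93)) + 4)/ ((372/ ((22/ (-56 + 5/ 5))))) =-2010523/ 13319460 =-0.15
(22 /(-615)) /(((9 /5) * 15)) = -22 /16605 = -0.00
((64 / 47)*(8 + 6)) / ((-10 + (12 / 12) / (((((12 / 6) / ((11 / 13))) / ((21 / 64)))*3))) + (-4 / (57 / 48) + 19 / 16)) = -4046848 / 2575929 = -1.57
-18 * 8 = -144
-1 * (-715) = 715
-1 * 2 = -2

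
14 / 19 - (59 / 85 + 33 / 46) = -50121 / 74290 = -0.67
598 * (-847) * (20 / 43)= -10130120 / 43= -235584.19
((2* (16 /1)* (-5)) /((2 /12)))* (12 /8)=-1440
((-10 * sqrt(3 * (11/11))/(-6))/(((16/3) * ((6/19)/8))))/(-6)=-95 * sqrt(3)/72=-2.29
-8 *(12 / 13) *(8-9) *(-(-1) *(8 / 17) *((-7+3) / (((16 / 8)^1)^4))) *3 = -576 / 221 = -2.61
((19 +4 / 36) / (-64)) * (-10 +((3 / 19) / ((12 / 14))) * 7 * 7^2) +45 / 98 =-4135127 / 268128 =-15.42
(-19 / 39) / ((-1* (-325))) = -0.00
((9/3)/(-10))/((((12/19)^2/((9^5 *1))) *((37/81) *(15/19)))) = -3645153819/29600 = -123147.09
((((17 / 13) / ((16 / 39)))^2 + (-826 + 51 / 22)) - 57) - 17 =-2499261 / 2816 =-887.52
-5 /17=-0.29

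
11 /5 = 2.20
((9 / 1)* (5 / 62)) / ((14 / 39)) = 1755 / 868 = 2.02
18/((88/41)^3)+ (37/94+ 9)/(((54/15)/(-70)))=-26063732953/144131328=-180.83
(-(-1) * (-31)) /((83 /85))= -2635 /83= -31.75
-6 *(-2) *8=96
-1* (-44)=44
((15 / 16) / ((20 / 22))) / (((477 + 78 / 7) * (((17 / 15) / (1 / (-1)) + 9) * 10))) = 231 / 8601728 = 0.00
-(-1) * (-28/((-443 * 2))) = 14/443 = 0.03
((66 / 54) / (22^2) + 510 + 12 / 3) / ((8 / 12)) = 203545 / 264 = 771.00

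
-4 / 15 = -0.27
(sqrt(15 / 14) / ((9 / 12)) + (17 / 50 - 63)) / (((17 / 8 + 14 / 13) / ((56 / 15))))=-71.45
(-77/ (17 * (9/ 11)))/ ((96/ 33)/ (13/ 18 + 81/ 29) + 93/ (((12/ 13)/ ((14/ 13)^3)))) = -2889341455/ 66107809458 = -0.04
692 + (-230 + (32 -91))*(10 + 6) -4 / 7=-27528 / 7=-3932.57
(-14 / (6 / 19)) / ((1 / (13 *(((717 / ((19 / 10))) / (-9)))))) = 217490 / 9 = 24165.56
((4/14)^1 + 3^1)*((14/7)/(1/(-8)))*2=-736/7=-105.14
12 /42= 2 /7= 0.29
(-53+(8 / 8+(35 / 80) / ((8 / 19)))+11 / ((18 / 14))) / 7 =-48851 / 8064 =-6.06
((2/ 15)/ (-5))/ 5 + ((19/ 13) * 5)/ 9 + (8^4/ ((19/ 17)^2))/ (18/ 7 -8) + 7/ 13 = -60457965752/ 100312875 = -602.69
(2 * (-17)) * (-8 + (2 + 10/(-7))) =1768/7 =252.57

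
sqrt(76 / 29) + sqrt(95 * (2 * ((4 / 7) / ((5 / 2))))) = 8.21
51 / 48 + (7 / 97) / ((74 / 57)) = 64205 / 57424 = 1.12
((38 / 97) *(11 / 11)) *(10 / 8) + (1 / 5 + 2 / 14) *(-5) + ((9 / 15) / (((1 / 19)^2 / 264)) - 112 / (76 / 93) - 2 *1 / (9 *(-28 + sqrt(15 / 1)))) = 2 *sqrt(15) / 6921 + 50933461457519 / 892878210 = 57044.13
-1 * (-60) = 60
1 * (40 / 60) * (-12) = -8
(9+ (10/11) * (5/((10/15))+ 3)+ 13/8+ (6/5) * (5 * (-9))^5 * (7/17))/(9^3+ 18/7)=-954822118775/7661016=-124633.88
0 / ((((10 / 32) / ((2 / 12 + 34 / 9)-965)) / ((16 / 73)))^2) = 0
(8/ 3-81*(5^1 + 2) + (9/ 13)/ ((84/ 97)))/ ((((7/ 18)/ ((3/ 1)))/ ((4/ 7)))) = -11076822/ 4459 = -2484.15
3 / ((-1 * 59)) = -3 / 59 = -0.05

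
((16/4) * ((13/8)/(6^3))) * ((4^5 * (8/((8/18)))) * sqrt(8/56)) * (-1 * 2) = -3328 * sqrt(7)/21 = -419.29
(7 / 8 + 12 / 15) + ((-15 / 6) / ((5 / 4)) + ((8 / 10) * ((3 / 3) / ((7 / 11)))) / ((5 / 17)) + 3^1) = 9729 / 1400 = 6.95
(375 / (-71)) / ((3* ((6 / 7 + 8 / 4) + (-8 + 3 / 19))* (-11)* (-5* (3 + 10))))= 3325 / 6731439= 0.00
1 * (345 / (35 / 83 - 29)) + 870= 2035005 / 2372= 857.93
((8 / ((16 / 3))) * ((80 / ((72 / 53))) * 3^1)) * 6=1590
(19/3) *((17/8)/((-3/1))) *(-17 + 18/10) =6137/90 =68.19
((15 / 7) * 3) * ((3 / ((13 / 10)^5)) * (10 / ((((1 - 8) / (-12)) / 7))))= 1620000000 / 2599051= 623.30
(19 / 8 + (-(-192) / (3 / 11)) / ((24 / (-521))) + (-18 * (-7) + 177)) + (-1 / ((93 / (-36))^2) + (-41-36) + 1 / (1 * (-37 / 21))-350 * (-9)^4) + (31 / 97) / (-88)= -1052317585384765 / 455271828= -2311405.01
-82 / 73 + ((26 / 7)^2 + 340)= 1261510 / 3577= 352.67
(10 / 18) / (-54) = -0.01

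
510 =510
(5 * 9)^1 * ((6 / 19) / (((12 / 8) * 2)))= 90 / 19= 4.74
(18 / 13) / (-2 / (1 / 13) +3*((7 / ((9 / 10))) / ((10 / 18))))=9 / 104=0.09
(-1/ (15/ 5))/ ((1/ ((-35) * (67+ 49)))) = 4060/ 3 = 1353.33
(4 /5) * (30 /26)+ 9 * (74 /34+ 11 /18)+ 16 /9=110545 /3978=27.79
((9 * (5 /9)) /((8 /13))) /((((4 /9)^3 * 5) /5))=47385 /512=92.55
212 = 212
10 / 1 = 10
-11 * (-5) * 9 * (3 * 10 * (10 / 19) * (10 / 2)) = 742500 / 19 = 39078.95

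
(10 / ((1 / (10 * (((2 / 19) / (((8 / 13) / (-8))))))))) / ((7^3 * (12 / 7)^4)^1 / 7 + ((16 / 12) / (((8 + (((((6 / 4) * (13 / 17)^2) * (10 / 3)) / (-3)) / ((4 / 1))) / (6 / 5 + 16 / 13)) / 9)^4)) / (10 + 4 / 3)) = -1118175810327479582003027651585 / 3459573821968732601706714457824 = -0.32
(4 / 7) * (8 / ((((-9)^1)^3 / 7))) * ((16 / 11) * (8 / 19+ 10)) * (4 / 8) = -512 / 1539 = -0.33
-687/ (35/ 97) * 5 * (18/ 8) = -599751/ 28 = -21419.68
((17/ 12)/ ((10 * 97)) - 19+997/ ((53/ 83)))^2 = 905354269084125721/ 380590286400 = 2378816.02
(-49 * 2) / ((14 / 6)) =-42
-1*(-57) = 57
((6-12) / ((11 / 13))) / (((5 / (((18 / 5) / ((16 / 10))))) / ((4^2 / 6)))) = -468 / 55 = -8.51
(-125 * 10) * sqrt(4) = -2500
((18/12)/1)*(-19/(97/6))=-171/97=-1.76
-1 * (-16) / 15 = 16 / 15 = 1.07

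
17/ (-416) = -17/ 416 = -0.04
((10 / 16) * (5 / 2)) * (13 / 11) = 325 / 176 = 1.85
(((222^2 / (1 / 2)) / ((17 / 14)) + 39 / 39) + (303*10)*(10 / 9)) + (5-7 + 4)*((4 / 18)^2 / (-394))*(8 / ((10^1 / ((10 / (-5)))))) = 114667188709 / 1356345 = 84541.31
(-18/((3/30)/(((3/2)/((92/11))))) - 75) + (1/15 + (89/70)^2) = -35703161/338100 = -105.60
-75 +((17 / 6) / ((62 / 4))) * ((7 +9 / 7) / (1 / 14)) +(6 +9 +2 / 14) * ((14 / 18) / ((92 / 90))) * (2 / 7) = -756193 / 14973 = -50.50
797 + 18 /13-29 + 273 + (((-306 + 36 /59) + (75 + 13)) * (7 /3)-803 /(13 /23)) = -2037652 /2301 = -885.55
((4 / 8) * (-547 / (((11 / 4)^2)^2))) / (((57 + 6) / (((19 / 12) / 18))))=-166288 / 24904341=-0.01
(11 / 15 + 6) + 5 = 176 / 15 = 11.73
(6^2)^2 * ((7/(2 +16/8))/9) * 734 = 184968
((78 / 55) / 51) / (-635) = -26 / 593725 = -0.00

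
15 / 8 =1.88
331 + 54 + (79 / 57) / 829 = 18192484 / 47253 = 385.00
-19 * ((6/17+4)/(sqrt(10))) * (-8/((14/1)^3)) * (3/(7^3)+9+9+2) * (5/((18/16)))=38597512 * sqrt(10)/18000297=6.78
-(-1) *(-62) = -62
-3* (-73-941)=3042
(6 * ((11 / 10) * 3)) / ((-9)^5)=-11 / 32805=-0.00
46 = 46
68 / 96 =17 / 24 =0.71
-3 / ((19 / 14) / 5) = -210 / 19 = -11.05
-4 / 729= -0.01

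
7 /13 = 0.54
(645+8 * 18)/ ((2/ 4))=1578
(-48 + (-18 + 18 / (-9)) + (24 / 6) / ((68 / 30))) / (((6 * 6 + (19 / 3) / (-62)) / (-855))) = 179067780 / 113509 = 1577.56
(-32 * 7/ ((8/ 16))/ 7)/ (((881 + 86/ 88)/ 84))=-236544/ 38807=-6.10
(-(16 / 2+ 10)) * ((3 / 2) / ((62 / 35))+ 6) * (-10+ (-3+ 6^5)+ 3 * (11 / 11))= -29670003 / 31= -957096.87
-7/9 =-0.78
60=60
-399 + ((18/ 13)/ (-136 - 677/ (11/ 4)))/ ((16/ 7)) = -399.00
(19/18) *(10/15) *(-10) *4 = -760/27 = -28.15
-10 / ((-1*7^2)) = 10 / 49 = 0.20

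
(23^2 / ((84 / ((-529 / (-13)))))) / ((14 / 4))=73.22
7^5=16807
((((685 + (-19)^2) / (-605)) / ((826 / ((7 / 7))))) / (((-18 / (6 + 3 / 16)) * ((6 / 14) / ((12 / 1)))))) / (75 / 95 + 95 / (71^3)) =3556561607 / 139417401200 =0.03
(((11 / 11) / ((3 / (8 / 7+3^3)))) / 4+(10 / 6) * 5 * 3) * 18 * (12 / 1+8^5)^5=130405827828372485294400000 / 7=18629403975481783613485710.00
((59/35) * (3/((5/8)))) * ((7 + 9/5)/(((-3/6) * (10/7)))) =-62304/625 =-99.69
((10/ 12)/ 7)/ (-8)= -5/ 336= -0.01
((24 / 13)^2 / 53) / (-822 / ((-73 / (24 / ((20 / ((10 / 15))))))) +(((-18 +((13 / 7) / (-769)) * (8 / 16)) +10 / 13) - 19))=-2263443840 / 958203786319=-0.00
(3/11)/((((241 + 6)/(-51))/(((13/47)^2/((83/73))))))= -145197/38319523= -0.00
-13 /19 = -0.68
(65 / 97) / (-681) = -65 / 66057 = -0.00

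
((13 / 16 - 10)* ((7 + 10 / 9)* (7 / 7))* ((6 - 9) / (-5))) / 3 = -3577 / 240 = -14.90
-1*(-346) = 346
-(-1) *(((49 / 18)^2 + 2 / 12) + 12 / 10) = 14219 / 1620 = 8.78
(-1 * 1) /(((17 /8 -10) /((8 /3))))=64 /189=0.34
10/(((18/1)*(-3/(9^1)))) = -5/3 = -1.67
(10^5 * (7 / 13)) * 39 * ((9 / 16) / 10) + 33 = 118158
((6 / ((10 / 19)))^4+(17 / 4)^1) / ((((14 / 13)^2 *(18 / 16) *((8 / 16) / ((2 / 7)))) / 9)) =14275304602 / 214375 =66590.34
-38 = -38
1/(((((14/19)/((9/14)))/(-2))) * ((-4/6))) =513/196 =2.62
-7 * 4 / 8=-7 / 2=-3.50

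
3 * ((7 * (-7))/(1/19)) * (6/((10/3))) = -25137/5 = -5027.40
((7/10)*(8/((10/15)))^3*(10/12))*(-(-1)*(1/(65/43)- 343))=-22430016/65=-345077.17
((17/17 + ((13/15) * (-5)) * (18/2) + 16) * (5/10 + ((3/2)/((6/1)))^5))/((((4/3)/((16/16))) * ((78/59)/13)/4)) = -332937/1024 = -325.13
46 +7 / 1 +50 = 103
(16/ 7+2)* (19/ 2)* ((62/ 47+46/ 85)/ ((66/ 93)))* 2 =13132344/ 61523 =213.45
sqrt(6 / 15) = sqrt(10) / 5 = 0.63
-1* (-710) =710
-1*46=-46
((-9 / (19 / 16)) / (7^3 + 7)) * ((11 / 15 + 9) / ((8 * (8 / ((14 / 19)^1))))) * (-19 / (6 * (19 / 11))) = 0.00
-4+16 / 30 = -3.47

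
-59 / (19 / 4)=-236 / 19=-12.42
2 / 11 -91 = -999 / 11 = -90.82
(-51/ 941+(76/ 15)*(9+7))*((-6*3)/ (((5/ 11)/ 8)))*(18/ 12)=-905644872/ 23525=-38497.13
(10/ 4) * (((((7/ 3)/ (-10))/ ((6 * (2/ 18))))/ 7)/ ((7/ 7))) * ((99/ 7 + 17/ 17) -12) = -11/ 28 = -0.39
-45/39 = -15/13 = -1.15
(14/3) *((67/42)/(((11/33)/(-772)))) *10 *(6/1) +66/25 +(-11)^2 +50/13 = -336164567/325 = -1034352.51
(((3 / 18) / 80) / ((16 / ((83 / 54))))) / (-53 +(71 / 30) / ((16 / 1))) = -0.00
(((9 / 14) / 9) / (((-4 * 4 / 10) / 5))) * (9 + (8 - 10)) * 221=-5525 / 16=-345.31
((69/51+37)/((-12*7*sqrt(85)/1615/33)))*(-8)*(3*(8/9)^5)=8930459648*sqrt(85)/2342277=35151.59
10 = 10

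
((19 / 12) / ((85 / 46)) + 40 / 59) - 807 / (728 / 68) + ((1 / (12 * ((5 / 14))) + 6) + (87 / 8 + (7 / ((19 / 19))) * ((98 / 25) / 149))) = -461451708883 / 8159806200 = -56.55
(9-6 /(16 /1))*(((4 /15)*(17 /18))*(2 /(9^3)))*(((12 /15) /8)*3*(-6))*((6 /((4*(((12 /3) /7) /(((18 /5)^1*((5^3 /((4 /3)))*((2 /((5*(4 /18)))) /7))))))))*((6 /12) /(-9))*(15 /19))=391 /3648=0.11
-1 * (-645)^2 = -416025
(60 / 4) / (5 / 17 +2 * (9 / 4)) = 510 / 163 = 3.13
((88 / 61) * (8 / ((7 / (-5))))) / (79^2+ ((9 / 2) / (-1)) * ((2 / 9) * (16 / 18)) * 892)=-31680 / 20937091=-0.00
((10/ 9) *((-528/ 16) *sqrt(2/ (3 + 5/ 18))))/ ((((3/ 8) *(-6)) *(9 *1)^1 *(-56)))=-110 *sqrt(59)/ 33453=-0.03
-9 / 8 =-1.12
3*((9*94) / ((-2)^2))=1269 / 2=634.50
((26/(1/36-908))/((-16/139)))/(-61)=-16263/3987814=-0.00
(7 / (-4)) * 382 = -1337 / 2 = -668.50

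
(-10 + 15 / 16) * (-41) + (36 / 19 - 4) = 112315 / 304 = 369.46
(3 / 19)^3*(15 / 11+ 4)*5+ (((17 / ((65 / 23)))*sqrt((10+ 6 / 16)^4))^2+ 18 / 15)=547420081159623929 / 1305690214400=419257.24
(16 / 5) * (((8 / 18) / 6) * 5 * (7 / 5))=224 / 135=1.66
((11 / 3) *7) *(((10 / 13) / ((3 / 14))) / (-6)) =-5390 / 351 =-15.36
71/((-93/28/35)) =-69580/93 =-748.17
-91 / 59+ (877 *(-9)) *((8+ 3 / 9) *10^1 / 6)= -6467966 / 59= -109626.54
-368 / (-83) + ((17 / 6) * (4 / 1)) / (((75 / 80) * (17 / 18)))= 7152 / 415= 17.23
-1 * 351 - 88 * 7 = -967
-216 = -216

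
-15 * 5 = -75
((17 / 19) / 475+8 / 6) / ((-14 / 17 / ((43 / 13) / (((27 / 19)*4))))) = -26426381 / 28009800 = -0.94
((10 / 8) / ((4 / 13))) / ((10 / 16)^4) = 3328 / 125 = 26.62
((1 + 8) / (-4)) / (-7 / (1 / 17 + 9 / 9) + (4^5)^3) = -81 / 38654705426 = -0.00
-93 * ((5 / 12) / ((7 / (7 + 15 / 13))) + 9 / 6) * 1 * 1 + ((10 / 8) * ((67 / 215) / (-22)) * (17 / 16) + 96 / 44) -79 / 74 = -37415323845 / 203851648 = -183.54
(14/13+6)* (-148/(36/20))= -68080/117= -581.88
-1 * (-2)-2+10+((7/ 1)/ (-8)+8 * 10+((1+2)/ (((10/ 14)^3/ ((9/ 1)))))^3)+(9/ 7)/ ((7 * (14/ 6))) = 2179982523990139/ 5359375000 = 406760.59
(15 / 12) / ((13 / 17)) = 85 / 52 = 1.63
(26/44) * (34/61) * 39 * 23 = 295.44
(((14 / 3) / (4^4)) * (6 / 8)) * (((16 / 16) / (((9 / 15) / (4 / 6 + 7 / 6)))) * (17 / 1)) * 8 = 6545 / 1152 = 5.68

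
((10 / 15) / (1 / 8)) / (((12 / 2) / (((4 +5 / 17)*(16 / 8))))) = 1168 / 153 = 7.63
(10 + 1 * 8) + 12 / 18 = 18.67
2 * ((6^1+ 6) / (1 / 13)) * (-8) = -2496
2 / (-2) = -1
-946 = -946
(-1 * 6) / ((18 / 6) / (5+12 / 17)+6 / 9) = -1746 / 347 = -5.03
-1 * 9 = -9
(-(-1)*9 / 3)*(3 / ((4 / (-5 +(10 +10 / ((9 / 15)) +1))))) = 51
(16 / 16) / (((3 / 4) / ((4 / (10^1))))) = 8 / 15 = 0.53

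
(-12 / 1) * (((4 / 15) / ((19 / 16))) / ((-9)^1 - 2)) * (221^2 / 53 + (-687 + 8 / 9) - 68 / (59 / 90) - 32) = 143643136 / 5881887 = 24.42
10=10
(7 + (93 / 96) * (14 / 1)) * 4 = 82.25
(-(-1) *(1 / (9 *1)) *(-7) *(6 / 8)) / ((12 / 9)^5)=-567 / 4096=-0.14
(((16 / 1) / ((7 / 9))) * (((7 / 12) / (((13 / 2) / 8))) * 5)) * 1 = 960 / 13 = 73.85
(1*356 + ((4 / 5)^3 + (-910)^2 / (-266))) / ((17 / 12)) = -78564408 / 40375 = -1945.87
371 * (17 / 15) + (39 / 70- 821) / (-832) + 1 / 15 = 73647877 / 174720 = 421.52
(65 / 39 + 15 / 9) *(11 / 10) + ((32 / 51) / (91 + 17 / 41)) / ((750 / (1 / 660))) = 10841675666 / 2956820625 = 3.67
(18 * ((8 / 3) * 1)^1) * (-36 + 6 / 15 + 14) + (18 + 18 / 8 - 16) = -20651 / 20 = -1032.55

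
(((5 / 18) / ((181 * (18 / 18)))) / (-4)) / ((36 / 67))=-335 / 469152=-0.00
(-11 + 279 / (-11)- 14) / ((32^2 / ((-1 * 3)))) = 831 / 5632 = 0.15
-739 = -739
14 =14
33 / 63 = 11 / 21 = 0.52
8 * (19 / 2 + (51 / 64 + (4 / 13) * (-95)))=-15753 / 104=-151.47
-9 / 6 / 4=-3 / 8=-0.38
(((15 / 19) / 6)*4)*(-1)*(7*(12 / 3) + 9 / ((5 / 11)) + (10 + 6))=-638 / 19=-33.58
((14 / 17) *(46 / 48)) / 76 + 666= 10325825 / 15504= 666.01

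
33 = 33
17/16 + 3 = 65/16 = 4.06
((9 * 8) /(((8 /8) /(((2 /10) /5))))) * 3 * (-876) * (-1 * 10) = 378432 /5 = 75686.40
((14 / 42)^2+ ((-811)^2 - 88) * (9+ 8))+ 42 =11179803.11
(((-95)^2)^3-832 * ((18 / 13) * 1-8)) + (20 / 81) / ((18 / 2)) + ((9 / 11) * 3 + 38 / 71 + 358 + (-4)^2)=418523836183804382 / 569349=735091896506.02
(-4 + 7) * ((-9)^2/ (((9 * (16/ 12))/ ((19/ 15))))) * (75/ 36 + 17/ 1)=39159/ 80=489.49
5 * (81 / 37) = 10.95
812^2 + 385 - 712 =659017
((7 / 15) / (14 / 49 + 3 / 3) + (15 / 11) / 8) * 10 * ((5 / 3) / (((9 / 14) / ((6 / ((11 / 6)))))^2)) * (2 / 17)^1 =49682080 / 1832787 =27.11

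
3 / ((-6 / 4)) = -2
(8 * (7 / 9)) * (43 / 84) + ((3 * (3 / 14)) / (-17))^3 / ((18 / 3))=2318772223 / 727988688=3.19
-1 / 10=-0.10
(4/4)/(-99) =-1/99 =-0.01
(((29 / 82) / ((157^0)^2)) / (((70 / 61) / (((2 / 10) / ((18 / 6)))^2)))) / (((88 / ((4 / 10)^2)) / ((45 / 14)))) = 1769 / 220990000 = 0.00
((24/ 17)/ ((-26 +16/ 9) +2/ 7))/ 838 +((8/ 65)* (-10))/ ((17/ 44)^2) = -376392589/ 45651307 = -8.24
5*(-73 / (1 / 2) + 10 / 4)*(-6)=4305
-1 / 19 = -0.05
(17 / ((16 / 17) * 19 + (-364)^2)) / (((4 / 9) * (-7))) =-289 / 7008512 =-0.00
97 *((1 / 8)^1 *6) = 291 / 4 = 72.75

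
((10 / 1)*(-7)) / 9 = -70 / 9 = -7.78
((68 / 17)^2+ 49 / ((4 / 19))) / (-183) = -995 / 732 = -1.36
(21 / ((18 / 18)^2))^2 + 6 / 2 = 444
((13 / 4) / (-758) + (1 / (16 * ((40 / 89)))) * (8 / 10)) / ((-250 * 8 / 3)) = -97293 / 606400000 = -0.00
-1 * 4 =-4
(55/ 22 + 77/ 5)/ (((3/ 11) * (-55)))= -1.19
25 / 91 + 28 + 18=46.27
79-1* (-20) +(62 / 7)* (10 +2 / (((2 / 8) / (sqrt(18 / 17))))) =1488* sqrt(34) / 119 +1313 / 7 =260.48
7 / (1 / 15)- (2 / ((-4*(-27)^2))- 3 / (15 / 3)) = 769829 / 7290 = 105.60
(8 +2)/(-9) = -10/9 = -1.11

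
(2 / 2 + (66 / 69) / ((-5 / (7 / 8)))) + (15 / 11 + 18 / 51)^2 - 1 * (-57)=60.78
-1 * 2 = -2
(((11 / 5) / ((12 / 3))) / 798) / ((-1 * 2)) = -11 / 31920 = -0.00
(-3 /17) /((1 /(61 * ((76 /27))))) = -4636 /153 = -30.30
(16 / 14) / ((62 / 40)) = 160 / 217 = 0.74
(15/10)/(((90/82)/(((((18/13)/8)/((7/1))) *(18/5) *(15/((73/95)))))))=63099/26572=2.37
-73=-73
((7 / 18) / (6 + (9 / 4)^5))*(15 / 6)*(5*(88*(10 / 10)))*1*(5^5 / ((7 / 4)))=7040000000 / 586737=11998.56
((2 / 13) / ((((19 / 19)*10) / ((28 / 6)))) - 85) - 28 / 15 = -86.79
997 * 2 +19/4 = 1998.75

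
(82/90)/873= 41/39285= 0.00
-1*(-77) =77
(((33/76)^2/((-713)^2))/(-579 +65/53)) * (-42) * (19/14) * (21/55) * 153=0.00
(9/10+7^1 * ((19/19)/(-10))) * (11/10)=11/50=0.22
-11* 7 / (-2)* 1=77 / 2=38.50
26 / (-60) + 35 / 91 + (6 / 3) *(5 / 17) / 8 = 329 / 13260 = 0.02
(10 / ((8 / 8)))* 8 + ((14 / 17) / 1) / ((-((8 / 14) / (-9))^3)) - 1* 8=1789497 / 544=3289.52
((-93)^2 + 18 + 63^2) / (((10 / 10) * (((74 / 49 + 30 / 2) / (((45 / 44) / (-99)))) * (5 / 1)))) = -154791 / 97889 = -1.58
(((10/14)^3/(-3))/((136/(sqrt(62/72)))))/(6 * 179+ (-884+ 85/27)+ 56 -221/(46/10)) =-8625 * sqrt(31)/11651364256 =-0.00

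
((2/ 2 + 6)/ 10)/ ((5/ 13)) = 91/ 50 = 1.82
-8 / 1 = -8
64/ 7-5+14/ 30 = 484/ 105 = 4.61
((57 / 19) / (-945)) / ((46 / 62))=-31 / 7245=-0.00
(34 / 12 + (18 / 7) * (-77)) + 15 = -1081 / 6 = -180.17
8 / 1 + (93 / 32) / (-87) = 7393 / 928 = 7.97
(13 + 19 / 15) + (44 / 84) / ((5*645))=966221 / 67725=14.27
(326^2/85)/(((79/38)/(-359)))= -1449817192/6715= -215907.25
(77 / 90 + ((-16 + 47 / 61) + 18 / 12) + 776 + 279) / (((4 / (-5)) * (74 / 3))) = -715159 / 13542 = -52.81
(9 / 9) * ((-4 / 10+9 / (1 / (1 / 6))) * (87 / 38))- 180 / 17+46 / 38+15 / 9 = -100633 / 19380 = -5.19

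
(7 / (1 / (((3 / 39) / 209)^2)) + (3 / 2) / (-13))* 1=-1703545 / 14764178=-0.12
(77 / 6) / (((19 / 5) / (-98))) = -18865 / 57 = -330.96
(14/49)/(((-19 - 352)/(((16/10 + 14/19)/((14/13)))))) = -2886/1727005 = -0.00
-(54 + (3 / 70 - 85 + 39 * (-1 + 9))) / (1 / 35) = -19673 / 2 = -9836.50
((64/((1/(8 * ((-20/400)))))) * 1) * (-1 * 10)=256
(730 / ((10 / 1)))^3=389017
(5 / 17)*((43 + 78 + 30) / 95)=151 / 323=0.47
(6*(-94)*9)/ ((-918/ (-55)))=-5170/ 17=-304.12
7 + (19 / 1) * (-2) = -31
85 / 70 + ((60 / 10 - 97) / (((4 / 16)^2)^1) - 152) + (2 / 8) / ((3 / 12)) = -22481 / 14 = -1605.79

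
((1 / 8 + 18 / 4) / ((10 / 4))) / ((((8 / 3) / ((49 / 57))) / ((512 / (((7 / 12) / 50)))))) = 497280 / 19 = 26172.63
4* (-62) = -248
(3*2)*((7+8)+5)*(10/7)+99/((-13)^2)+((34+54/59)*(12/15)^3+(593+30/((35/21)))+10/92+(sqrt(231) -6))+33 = sqrt(231)+66460677399/80266550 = 843.20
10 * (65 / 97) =650 / 97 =6.70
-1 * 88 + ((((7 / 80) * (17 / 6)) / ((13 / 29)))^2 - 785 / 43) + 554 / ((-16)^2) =-173770463957 / 1674316800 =-103.79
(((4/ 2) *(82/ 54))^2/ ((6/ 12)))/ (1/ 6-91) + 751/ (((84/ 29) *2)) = 129.43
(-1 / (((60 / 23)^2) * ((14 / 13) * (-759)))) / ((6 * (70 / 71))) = 21229 / 698544000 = 0.00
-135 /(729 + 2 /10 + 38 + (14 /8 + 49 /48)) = -32400 /184793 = -0.18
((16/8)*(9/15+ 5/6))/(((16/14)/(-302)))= -45451/60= -757.52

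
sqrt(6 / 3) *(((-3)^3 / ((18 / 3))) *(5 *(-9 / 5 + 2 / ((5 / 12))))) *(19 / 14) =-2565 *sqrt(2) / 28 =-129.55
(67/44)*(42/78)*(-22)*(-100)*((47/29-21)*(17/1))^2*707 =1513326840201400/10933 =138418260331.24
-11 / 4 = -2.75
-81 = -81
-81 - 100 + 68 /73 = -13145 /73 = -180.07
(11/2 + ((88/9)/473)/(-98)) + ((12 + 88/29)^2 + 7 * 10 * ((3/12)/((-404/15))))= 2975167717349/12885889464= 230.89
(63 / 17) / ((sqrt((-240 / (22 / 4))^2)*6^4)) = 77 / 1175040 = 0.00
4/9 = 0.44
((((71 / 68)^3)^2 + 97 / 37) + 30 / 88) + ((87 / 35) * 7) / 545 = 470419419130761091 / 109651453291212800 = 4.29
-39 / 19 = -2.05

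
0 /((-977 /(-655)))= 0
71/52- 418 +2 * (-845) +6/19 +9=-2072151/988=-2097.32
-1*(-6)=6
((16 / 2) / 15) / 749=8 / 11235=0.00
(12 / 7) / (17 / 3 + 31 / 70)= 0.28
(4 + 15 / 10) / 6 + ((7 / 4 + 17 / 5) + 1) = 106 / 15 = 7.07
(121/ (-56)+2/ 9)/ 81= -0.02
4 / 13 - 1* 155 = -2011 / 13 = -154.69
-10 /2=-5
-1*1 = -1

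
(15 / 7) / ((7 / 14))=30 / 7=4.29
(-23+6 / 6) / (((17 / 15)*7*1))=-330 / 119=-2.77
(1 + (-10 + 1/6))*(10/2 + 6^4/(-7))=66833/42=1591.26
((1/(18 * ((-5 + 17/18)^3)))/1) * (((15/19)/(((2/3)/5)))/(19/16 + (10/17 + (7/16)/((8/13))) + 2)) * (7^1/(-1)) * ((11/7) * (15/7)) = 13087008000/505130405143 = 0.03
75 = 75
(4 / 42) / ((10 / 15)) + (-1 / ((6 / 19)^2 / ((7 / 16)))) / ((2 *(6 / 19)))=-329179 / 48384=-6.80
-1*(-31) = 31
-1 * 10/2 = -5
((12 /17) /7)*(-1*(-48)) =576 /119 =4.84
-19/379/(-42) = 19/15918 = 0.00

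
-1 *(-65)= 65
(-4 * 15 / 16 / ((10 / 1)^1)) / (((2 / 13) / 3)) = -117 / 16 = -7.31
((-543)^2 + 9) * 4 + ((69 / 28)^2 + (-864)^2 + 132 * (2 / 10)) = 7549765053 / 3920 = 1925960.47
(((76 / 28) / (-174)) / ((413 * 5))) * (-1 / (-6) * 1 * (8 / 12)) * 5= -19 / 4527306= -0.00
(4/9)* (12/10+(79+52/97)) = 156628/4365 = 35.88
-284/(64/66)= -2343/8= -292.88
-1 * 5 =-5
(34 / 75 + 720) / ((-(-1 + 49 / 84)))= 216136 / 125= 1729.09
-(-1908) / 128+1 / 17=8141 / 544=14.97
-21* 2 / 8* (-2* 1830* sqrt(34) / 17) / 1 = 6590.69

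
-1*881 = -881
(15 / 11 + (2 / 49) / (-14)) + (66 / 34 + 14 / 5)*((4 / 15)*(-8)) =-42110758 / 4810575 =-8.75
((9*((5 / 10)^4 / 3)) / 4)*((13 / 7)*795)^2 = 320436675 / 3136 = 102180.06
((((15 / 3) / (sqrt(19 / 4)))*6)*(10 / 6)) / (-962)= -50*sqrt(19) / 9139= -0.02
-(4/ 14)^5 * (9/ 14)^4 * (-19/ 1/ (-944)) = -124659/ 19046902504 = -0.00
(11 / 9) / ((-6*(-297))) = 1 / 1458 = 0.00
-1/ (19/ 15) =-15/ 19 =-0.79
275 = 275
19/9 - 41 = -350/9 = -38.89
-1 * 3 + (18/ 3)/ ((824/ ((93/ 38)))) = -46689/ 15656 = -2.98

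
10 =10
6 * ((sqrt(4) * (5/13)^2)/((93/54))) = 5400/5239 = 1.03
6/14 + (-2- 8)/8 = -23/28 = -0.82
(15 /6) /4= 5 /8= 0.62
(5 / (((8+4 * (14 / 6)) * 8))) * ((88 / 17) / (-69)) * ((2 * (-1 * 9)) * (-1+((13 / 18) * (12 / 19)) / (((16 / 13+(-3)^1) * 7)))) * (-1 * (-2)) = -1569975 / 15548897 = -0.10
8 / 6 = 4 / 3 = 1.33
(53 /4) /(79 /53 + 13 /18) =25281 /4222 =5.99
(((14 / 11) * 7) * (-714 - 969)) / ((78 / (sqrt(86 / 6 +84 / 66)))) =-833 * sqrt(16995) / 143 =-759.40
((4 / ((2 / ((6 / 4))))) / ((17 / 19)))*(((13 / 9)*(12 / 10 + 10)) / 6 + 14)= 42826 / 765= 55.98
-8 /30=-4 /15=-0.27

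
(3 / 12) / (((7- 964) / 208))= -52 / 957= -0.05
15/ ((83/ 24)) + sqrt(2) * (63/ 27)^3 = 360/ 83 + 343 * sqrt(2)/ 27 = 22.30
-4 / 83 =-0.05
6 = 6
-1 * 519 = -519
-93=-93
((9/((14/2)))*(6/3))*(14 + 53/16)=2493/56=44.52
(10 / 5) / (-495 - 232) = -2 / 727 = -0.00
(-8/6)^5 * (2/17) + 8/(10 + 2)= 706/4131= 0.17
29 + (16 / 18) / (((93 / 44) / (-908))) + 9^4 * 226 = 1240796539 / 837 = 1482433.14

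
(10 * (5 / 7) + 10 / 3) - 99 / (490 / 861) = -34331 / 210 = -163.48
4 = 4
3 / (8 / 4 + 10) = 1 / 4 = 0.25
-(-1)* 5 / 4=5 / 4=1.25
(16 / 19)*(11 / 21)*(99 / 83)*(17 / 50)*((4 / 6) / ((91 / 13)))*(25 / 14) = 0.03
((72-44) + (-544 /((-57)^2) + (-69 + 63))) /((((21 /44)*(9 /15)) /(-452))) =-7053676960 /204687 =-34460.80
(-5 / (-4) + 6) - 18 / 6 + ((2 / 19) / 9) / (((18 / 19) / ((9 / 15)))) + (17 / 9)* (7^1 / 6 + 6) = 3203 / 180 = 17.79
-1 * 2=-2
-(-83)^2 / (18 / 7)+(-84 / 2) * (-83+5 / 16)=793.82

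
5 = 5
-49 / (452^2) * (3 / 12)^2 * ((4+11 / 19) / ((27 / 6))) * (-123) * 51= 2971311 / 31054208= 0.10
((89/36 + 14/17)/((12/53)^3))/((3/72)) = 300284909/44064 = 6814.74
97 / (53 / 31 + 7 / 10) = 30070 / 747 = 40.25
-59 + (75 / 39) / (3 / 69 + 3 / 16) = -11199 / 221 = -50.67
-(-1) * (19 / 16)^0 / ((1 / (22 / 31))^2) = 484 / 961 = 0.50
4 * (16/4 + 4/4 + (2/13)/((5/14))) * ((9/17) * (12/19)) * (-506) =-77162976/20995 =-3675.30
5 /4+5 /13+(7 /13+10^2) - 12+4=4897 /52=94.17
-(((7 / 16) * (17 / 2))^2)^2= -200533921 / 1048576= -191.24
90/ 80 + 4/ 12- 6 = -109/ 24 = -4.54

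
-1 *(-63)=63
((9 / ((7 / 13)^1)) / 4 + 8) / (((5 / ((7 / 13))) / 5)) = 341 / 52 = 6.56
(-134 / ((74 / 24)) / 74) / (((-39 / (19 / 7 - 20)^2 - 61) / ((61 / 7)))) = 179513301 / 2144224999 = 0.08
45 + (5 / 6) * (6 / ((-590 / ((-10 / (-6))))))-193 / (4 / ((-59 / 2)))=2079199 / 1416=1468.36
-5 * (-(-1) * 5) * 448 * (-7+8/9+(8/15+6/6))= 461440/9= 51271.11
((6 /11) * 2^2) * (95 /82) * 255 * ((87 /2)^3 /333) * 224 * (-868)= -516937498257600 /16687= -30978456178.92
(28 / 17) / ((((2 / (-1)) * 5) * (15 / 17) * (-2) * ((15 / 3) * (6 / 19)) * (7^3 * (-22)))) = -19 / 2425500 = -0.00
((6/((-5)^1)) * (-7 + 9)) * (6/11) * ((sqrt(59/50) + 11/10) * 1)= -36/25 - 36 * sqrt(118)/275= -2.86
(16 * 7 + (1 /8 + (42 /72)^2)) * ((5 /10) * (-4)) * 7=-113365 /72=-1574.51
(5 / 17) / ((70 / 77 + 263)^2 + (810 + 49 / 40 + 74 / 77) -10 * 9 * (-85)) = 169400 / 44988347511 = 0.00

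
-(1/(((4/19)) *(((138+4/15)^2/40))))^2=-456890625/4625673944644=-0.00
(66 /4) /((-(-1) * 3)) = 11 /2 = 5.50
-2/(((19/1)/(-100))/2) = 400/19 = 21.05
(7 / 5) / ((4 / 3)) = 21 / 20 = 1.05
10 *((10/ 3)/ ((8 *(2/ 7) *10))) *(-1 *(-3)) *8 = 35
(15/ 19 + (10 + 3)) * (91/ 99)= 23842/ 1881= 12.68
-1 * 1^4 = -1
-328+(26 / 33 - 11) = -11161 / 33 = -338.21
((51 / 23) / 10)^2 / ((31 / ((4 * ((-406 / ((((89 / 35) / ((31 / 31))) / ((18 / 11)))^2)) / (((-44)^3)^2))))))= -2095643907 / 14256365508751359488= -0.00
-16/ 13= -1.23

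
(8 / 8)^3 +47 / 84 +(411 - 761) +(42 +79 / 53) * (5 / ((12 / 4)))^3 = -5893813 / 40068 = -147.10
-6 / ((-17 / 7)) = 42 / 17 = 2.47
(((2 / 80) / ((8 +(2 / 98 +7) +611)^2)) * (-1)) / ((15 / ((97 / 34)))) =-232897 / 19195494750000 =-0.00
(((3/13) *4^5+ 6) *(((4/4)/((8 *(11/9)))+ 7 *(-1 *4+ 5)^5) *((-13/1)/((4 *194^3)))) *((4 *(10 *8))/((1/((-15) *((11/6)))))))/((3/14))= 57421875/1825346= 31.46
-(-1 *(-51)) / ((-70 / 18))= 13.11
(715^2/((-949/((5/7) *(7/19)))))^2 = 38661390625/1923769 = 20096.69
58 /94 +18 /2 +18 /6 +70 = 3883 /47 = 82.62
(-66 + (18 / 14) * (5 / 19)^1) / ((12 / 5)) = -14555 / 532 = -27.36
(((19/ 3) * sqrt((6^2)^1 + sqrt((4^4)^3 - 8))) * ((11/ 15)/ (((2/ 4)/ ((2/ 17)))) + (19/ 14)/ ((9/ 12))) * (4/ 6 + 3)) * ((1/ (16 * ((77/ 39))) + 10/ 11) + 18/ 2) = 29411.86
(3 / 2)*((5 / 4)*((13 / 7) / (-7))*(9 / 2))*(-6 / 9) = 585 / 392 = 1.49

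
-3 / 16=-0.19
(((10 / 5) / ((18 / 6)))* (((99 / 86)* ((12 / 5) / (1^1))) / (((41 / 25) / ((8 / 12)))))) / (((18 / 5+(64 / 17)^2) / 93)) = 88694100 / 22638683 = 3.92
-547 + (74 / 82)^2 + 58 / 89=-81616784 / 149609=-545.53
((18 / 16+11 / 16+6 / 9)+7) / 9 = 455 / 432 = 1.05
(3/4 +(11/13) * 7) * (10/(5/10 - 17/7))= -12145/351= -34.60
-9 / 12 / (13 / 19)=-57 / 52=-1.10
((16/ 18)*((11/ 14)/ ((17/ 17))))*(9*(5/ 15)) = 44/ 21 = 2.10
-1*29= -29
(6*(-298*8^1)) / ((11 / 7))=-100128 / 11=-9102.55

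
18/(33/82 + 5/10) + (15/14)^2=152973/7252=21.09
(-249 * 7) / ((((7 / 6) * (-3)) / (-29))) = -14442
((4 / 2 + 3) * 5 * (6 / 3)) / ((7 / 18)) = 900 / 7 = 128.57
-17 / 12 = -1.42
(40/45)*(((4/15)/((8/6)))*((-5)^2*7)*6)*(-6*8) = -8960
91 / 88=1.03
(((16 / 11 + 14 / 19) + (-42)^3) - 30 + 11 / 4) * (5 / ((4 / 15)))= -4646888775 / 3344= -1389619.85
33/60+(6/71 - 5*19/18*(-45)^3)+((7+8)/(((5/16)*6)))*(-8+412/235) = 32094475801/66740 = 480888.16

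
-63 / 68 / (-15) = 21 / 340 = 0.06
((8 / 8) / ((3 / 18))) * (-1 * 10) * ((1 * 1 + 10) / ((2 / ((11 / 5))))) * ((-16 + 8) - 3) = 7986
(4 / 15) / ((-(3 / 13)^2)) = -676 / 135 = -5.01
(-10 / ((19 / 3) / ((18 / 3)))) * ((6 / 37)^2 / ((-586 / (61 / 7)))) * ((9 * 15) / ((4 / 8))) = 1.00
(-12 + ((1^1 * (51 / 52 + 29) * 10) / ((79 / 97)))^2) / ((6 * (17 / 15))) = 2858296331165 / 143443144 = 19926.34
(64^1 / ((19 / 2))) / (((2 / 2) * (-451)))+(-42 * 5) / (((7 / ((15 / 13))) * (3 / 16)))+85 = -99.63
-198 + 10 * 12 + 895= 817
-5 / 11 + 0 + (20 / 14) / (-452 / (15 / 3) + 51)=-7445 / 15169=-0.49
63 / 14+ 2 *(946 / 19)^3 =3386423875 / 13718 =246859.88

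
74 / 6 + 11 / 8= 329 / 24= 13.71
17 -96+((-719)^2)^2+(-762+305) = 267248674985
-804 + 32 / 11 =-8812 / 11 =-801.09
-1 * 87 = -87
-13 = -13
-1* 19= -19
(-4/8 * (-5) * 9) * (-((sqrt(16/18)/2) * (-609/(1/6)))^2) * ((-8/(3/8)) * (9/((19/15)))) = 192264710400/19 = 10119195284.21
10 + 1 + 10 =21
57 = 57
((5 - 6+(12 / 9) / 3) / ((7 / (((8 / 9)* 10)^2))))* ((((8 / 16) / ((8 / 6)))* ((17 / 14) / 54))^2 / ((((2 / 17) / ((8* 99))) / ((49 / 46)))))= -6755375 / 2112642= -3.20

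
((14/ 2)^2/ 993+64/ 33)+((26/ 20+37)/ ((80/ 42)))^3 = 1894877382500987/ 233024000000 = 8131.68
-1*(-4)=4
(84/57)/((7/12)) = 48/19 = 2.53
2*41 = 82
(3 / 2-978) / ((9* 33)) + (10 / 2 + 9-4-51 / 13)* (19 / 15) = 18917 / 4290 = 4.41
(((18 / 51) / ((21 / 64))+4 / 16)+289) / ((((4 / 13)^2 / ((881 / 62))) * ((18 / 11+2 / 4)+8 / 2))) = 5029619309 / 708288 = 7101.09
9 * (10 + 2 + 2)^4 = 345744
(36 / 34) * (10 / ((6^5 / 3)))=5 / 1224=0.00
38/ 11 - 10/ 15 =92/ 33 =2.79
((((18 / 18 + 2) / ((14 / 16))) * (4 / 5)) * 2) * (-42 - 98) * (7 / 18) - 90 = -388.67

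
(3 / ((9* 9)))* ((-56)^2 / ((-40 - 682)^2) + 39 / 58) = 5127991 / 204082686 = 0.03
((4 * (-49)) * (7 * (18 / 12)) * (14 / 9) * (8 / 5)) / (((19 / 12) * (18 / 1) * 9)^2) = -307328 / 3947535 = -0.08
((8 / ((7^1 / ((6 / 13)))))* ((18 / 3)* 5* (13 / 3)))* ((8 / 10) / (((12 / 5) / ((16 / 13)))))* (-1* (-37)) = 94720 / 91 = 1040.88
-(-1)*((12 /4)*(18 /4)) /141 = 9 /94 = 0.10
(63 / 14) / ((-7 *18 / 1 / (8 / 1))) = -2 / 7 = -0.29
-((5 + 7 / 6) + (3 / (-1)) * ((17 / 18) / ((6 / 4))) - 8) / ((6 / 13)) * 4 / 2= 871 / 54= 16.13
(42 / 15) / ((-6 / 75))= -35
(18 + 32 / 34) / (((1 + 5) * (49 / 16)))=368 / 357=1.03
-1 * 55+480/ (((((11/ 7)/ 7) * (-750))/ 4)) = -18261/ 275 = -66.40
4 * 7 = 28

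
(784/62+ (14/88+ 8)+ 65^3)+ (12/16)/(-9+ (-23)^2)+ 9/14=1363608631201/4964960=274646.45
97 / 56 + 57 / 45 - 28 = -25.00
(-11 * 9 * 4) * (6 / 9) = -264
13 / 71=0.18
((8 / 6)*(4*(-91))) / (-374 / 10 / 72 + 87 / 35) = -244608 / 991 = -246.83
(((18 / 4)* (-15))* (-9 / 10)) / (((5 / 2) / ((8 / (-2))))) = -486 / 5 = -97.20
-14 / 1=-14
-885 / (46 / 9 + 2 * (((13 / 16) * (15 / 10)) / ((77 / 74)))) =-4906440 / 41323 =-118.73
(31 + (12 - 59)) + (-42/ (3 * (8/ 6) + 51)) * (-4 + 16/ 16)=-754/ 55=-13.71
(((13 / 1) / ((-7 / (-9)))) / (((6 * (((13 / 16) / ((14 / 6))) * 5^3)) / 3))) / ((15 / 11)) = 88 / 625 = 0.14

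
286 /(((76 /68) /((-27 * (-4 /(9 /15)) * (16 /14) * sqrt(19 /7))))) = 7001280 * sqrt(133) /931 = 86726.85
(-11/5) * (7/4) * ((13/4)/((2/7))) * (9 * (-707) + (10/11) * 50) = 44267041/160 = 276669.01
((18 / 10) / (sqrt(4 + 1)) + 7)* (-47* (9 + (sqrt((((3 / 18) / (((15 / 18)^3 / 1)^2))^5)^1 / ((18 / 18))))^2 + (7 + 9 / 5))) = -5463364826225012154955829 / 931322574615478515625 - 7024326205146444199228923* sqrt(5) / 23283064365386962890625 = -6540.85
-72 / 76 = -18 / 19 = -0.95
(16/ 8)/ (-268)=-1/ 134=-0.01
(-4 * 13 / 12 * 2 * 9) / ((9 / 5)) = -130 / 3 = -43.33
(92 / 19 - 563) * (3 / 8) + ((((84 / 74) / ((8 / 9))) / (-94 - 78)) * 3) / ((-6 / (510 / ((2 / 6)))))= -98488215 / 483664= -203.63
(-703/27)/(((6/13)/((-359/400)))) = 3280901/64800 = 50.63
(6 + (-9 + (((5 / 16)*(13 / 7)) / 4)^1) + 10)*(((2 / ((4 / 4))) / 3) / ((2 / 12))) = 3201 / 112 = 28.58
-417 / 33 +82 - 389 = -3516 / 11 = -319.64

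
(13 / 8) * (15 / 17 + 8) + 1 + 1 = 2235 / 136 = 16.43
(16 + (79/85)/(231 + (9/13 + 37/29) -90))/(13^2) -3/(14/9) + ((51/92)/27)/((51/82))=-6061119229619/3365704459845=-1.80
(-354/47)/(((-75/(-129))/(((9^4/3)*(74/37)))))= -66581028/1175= -56664.70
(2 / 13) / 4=1 / 26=0.04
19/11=1.73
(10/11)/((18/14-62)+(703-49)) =70/45683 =0.00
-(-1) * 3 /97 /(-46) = -3 /4462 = -0.00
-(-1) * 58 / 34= 29 / 17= 1.71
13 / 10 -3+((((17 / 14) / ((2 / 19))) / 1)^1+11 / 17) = 24949 / 2380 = 10.48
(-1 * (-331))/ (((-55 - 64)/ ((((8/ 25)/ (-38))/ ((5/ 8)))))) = 10592/ 282625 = 0.04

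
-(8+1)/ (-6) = 1.50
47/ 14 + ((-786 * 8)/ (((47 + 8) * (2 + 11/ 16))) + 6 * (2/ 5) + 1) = -1184783/ 33110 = -35.78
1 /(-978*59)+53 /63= 1019381 /1211742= 0.84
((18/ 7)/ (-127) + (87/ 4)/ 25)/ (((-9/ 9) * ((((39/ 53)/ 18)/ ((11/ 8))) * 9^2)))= -1129271/ 3200400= -0.35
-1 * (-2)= 2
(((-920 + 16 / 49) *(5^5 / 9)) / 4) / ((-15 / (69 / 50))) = 3238975 / 441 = 7344.61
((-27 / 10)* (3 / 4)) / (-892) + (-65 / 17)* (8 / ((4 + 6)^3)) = -0.03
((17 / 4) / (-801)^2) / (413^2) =17 / 437748963876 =0.00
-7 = -7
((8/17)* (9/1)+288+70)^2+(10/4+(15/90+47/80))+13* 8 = 9108470509/69360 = 131321.66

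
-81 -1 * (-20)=-61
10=10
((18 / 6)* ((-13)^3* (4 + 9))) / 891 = -28561 / 297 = -96.16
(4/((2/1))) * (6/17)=12/17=0.71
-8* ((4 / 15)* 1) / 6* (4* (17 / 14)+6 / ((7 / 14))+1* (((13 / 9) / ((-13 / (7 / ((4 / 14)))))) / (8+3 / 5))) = -716936 / 121905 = -5.88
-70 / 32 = -35 / 16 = -2.19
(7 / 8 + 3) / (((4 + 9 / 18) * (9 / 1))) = 31 / 324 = 0.10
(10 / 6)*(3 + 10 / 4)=55 / 6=9.17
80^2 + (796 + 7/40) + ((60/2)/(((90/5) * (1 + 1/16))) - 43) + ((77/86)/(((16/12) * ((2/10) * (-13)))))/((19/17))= 38753919623/5416710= 7154.51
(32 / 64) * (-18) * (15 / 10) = -27 / 2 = -13.50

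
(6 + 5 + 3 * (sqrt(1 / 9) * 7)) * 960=17280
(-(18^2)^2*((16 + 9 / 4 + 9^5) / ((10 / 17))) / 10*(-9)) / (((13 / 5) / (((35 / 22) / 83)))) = 150929303049 / 2158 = 69939436.07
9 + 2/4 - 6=7/2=3.50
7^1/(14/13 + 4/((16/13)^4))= 1490944/600669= 2.48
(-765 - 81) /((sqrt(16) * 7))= -423 /14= -30.21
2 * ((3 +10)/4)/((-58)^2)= 13/6728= 0.00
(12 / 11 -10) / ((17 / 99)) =-882 / 17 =-51.88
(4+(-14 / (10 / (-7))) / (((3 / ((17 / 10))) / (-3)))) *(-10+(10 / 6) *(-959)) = 20361.50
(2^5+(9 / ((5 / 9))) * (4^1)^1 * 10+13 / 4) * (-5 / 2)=-13665 / 8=-1708.12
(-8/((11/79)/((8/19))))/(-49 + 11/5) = 12640/24453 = 0.52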